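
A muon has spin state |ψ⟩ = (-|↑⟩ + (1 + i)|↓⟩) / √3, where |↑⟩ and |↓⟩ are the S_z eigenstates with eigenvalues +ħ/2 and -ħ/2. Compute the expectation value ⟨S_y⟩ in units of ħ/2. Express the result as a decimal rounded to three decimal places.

-0.667

⟨σ_y⟩ = 2 Im(a* b)/(|a|²+|b|²) with a = -1, b = (1 + i).
a* b = (-1 - i), so ⟨σ_y⟩ = -2/3.
⟨S_y⟩ = (ħ/2)·⟨σ_y⟩.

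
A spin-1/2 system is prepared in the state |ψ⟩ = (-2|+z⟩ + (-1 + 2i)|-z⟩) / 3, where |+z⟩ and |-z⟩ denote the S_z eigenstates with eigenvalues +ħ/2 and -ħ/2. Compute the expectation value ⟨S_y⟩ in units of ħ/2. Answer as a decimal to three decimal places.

-0.889

⟨σ_y⟩ = 2 Im(a* b)/(|a|²+|b|²) with a = -2, b = (-1 + 2i).
a* b = (2 - 4i), so ⟨σ_y⟩ = -8/9.
⟨S_y⟩ = (ħ/2)·⟨σ_y⟩.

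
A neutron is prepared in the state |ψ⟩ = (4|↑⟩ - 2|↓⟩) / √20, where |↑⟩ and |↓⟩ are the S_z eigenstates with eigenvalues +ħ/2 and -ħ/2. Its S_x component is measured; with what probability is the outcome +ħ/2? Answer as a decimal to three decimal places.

0.100

|+x⟩ = (|↑⟩ + |↓⟩)/√2, so ⟨+x|ψ⟩ = (2) / (√2·√20).
P = |2|² / 40 = 4/40.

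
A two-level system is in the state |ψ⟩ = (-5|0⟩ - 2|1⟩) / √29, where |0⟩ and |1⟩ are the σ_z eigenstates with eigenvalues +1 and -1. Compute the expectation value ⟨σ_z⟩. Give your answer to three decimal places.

0.724

⟨σ_z⟩ = |a|² - |b|² divided by |a|²+|b|², with a, b the |0⟩, |1⟩ amplitudes.
= (25 - 4)/29 = 21/29.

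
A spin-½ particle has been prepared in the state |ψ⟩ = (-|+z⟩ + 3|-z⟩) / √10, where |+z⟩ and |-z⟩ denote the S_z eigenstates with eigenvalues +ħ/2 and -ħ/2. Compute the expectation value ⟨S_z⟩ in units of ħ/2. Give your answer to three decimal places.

⟨σ_z⟩ = |a|² - |b|² divided by |a|²+|b|², with a, b the |+z⟩, |-z⟩ amplitudes.
= (1 - 9)/10 = -8/10.
⟨S_z⟩ = (ħ/2)·⟨σ_z⟩.

-0.800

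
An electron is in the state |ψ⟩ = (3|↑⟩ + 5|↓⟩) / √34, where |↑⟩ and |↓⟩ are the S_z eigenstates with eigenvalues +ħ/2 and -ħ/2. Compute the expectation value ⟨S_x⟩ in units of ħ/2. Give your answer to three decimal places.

⟨σ_x⟩ = 2 Re(a* b)/(|a|²+|b|²) with a = 3, b = 5.
a* b = 15, so ⟨σ_x⟩ = 30/34.
⟨S_x⟩ = (ħ/2)·⟨σ_x⟩.

0.882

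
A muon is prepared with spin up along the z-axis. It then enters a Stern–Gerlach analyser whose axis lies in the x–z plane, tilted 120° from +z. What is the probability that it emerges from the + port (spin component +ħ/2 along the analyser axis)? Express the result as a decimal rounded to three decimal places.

For spin-½, the probability of finding spin-up along an axis at angle θ to the initial spin direction is cos²(θ/2); spin-down is sin²(θ/2).
θ = 120°, so P = cos²(60°) ≈ 0.250.

0.250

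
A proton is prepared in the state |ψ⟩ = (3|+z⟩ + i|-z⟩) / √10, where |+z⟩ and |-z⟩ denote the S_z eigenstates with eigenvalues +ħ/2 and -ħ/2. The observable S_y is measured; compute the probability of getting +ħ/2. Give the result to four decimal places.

|+y⟩ = (|+z⟩ + i|-z⟩)/√2, so ⟨+y|ψ⟩ = (4) / (√2·√10).
P = |4|² / 20 = 16/20.

0.8000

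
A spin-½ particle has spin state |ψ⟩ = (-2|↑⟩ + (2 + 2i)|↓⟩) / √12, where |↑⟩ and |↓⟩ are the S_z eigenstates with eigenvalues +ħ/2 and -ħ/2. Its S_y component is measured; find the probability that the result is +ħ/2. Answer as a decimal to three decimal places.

0.167

|+y⟩ = (|↑⟩ + i|↓⟩)/√2, so ⟨+y|ψ⟩ = (-2i) / (√2·√12).
P = |-2i|² / 24 = 4/24.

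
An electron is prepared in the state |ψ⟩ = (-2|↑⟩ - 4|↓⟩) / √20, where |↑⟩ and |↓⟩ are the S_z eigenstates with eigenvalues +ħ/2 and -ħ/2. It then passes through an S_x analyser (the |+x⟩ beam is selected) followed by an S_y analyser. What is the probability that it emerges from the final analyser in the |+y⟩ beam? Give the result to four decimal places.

First analyser (S_x): P(|+x⟩) = |⟨+x|ψ⟩|² = 36/40.
After stage 1 the state is |+x⟩; P(|+y⟩) = |⟨+y|+x⟩|² = 1/2.
Joint probability = 36/40 × 1/2 = 0.4500.

0.4500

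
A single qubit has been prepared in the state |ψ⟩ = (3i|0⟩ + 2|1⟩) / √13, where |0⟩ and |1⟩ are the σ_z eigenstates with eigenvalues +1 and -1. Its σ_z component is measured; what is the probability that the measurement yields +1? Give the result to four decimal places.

0.6923

The +1 outcome corresponds to |0⟩. Its amplitude in |ψ⟩ is 3i/√13.
P = |3i|² / 13 = 9/13.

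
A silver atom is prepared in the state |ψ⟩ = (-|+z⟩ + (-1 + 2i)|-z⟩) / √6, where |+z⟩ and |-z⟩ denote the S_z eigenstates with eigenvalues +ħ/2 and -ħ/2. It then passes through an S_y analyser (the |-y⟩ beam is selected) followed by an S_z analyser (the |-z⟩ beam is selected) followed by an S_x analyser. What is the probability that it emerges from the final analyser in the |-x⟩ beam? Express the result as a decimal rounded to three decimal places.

First analyser (S_y): P(|-y⟩) = |⟨-y|ψ⟩|² = 10/12.
After stage 1 the state is |-y⟩; P(|-z⟩) = |⟨-z|-y⟩|² = 1/2.
After stage 2 the state is |-z⟩; P(|-x⟩) = |⟨-x|-z⟩|² = 1/2.
Joint probability = 10/12 × 1/2 × 1/2 = 0.208.

0.208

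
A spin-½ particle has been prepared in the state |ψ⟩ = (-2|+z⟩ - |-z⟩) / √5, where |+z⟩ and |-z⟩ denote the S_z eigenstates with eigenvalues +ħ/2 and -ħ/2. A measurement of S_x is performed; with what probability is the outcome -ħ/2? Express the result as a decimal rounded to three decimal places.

0.100

|-x⟩ = (|+z⟩ - |-z⟩)/√2, so ⟨-x|ψ⟩ = (-1) / (√2·√5).
P = |-1|² / 10 = 1/10.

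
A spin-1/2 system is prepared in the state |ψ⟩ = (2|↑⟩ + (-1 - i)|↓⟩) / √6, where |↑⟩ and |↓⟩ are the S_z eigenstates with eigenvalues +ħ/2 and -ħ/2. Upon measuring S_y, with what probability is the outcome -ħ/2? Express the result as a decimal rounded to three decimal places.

|-y⟩ = (|↑⟩ - i|↓⟩)/√2, so ⟨-y|ψ⟩ = (3 - i) / (√2·√6).
P = |3 - i|² / 12 = 10/12.

0.833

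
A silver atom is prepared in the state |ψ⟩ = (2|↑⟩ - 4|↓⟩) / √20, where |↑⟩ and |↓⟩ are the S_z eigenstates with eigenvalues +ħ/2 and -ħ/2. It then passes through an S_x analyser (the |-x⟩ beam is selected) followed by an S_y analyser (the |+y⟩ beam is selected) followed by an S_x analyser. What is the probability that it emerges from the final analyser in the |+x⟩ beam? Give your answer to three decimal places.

First analyser (S_x): P(|-x⟩) = |⟨-x|ψ⟩|² = 36/40.
After stage 1 the state is |-x⟩; P(|+y⟩) = |⟨+y|-x⟩|² = 1/2.
After stage 2 the state is |+y⟩; P(|+x⟩) = |⟨+x|+y⟩|² = 1/2.
Joint probability = 36/40 × 1/2 × 1/2 = 0.225.

0.225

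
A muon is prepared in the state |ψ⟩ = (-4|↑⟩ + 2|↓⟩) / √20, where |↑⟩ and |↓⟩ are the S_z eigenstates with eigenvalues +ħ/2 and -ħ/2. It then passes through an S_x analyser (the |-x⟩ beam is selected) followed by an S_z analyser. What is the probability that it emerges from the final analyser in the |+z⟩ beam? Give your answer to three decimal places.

First analyser (S_x): P(|-x⟩) = |⟨-x|ψ⟩|² = 36/40.
After stage 1 the state is |-x⟩; P(|+z⟩) = |⟨+z|-x⟩|² = 1/2.
Joint probability = 36/40 × 1/2 = 0.450.

0.450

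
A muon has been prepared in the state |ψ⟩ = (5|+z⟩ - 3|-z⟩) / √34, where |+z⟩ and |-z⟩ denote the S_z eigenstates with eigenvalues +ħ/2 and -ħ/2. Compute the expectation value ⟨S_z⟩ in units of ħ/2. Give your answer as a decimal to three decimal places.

⟨σ_z⟩ = |a|² - |b|² divided by |a|²+|b|², with a, b the |+z⟩, |-z⟩ amplitudes.
= (25 - 9)/34 = 16/34.
⟨S_z⟩ = (ħ/2)·⟨σ_z⟩.

0.471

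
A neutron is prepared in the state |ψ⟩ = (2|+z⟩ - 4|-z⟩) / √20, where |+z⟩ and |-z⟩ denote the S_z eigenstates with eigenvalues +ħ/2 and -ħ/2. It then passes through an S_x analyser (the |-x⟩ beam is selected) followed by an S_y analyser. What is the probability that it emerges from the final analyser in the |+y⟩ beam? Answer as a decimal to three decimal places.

0.450

First analyser (S_x): P(|-x⟩) = |⟨-x|ψ⟩|² = 36/40.
After stage 1 the state is |-x⟩; P(|+y⟩) = |⟨+y|-x⟩|² = 1/2.
Joint probability = 36/40 × 1/2 = 0.450.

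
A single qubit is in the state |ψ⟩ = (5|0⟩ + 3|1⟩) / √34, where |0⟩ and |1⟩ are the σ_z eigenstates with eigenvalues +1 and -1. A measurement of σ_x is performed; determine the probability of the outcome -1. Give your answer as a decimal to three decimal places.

|-x⟩ = (|0⟩ - |1⟩)/√2, so ⟨-x|ψ⟩ = (2) / (√2·√34).
P = |2|² / 68 = 4/68.

0.059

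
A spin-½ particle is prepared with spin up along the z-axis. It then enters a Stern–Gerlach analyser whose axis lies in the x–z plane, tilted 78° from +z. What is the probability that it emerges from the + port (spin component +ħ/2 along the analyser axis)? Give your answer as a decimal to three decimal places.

For spin-½, the probability of finding spin-up along an axis at angle θ to the initial spin direction is cos²(θ/2); spin-down is sin²(θ/2).
θ = 78°, so P = cos²(39°) ≈ 0.604.

0.604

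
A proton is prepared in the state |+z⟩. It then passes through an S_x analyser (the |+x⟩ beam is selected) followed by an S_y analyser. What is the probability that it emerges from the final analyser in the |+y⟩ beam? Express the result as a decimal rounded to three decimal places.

First analyser (S_x): from |+z⟩, P(|+x⟩) = 1/2.
After stage 1 the state is |+x⟩; P(|+y⟩) = |⟨+y|+x⟩|² = 1/2.
Joint probability = 1/2 × 1/2 = 0.250.

0.250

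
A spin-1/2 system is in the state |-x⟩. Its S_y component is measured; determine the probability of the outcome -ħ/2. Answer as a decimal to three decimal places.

0.500

In the S_z basis, |-x⟩ = (|↑⟩ - |↓⟩)/√2 and |-y⟩ = (|↑⟩ - i|↓⟩)/√2.
|⟨-y|-x⟩|² = 1/2.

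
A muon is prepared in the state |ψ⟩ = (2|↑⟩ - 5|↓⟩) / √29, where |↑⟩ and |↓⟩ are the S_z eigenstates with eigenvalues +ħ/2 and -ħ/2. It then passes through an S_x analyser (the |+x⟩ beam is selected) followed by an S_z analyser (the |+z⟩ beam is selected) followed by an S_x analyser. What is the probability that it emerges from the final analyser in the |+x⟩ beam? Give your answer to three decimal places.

First analyser (S_x): P(|+x⟩) = |⟨+x|ψ⟩|² = 9/58.
After stage 1 the state is |+x⟩; P(|+z⟩) = |⟨+z|+x⟩|² = 1/2.
After stage 2 the state is |+z⟩; P(|+x⟩) = |⟨+x|+z⟩|² = 1/2.
Joint probability = 9/58 × 1/2 × 1/2 = 0.039.

0.039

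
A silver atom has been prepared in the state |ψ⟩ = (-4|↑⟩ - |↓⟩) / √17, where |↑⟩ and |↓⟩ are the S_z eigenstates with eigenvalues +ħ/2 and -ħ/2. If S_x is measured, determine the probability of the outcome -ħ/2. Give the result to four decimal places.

0.2647

|-x⟩ = (|↑⟩ - |↓⟩)/√2, so ⟨-x|ψ⟩ = (-3) / (√2·√17).
P = |-3|² / 34 = 9/34.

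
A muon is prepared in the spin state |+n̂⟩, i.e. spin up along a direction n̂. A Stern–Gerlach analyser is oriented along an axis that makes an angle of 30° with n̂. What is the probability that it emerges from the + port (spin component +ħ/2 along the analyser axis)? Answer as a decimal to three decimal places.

For spin-½, the probability of finding spin-up along an axis at angle θ to the initial spin direction is cos²(θ/2); spin-down is sin²(θ/2).
θ = 30°, so P = cos²(15°) ≈ 0.933.

0.933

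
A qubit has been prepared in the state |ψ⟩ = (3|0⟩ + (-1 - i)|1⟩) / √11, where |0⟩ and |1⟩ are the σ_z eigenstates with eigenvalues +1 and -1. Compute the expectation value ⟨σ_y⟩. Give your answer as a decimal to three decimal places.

-0.545

⟨σ_y⟩ = 2 Im(a* b)/(|a|²+|b|²) with a = 3, b = (-1 - i).
a* b = (-3 - 3i), so ⟨σ_y⟩ = -6/11.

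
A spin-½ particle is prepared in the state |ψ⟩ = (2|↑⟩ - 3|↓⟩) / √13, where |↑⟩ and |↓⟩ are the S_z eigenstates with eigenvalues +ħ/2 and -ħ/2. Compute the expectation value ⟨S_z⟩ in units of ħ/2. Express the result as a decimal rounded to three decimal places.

-0.385

⟨σ_z⟩ = |a|² - |b|² divided by |a|²+|b|², with a, b the |↑⟩, |↓⟩ amplitudes.
= (4 - 9)/13 = -5/13.
⟨S_z⟩ = (ħ/2)·⟨σ_z⟩.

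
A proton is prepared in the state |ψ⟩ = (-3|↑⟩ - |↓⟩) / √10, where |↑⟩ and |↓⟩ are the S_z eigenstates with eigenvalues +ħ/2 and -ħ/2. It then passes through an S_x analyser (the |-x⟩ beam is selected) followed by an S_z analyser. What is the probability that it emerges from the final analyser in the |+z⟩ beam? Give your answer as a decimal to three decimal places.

First analyser (S_x): P(|-x⟩) = |⟨-x|ψ⟩|² = 4/20.
After stage 1 the state is |-x⟩; P(|+z⟩) = |⟨+z|-x⟩|² = 1/2.
Joint probability = 4/20 × 1/2 = 0.100.

0.100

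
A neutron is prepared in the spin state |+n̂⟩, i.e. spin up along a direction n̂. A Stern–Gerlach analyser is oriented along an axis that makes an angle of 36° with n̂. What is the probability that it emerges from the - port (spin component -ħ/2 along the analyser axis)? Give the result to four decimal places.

0.0955

For spin-½, the probability of finding spin-up along an axis at angle θ to the initial spin direction is cos²(θ/2); spin-down is sin²(θ/2).
θ = 36°, so P = sin²(18°) ≈ 0.0955.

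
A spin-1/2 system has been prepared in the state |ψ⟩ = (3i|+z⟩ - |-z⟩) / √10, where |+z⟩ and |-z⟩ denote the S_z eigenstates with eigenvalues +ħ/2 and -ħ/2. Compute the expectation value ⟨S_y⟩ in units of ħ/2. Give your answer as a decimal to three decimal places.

0.600

⟨σ_y⟩ = 2 Im(a* b)/(|a|²+|b|²) with a = 3i, b = -1.
a* b = 3i, so ⟨σ_y⟩ = 6/10.
⟨S_y⟩ = (ħ/2)·⟨σ_y⟩.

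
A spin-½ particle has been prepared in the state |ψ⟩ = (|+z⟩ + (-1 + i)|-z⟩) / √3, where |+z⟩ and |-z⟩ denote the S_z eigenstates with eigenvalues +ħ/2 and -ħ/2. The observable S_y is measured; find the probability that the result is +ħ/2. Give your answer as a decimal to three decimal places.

0.833

|+y⟩ = (|+z⟩ + i|-z⟩)/√2, so ⟨+y|ψ⟩ = (2 + i) / (√2·√3).
P = |2 + i|² / 6 = 5/6.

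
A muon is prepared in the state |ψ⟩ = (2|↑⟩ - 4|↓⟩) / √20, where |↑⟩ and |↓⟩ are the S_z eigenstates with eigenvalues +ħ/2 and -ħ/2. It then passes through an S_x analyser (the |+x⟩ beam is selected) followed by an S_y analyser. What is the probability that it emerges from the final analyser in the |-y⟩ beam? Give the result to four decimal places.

First analyser (S_x): P(|+x⟩) = |⟨+x|ψ⟩|² = 4/40.
After stage 1 the state is |+x⟩; P(|-y⟩) = |⟨-y|+x⟩|² = 1/2.
Joint probability = 4/40 × 1/2 = 0.0500.

0.0500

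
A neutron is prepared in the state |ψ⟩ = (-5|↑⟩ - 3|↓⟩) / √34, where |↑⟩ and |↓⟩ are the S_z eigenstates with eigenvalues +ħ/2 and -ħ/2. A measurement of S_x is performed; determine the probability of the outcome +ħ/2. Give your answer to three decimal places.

|+x⟩ = (|↑⟩ + |↓⟩)/√2, so ⟨+x|ψ⟩ = (-8) / (√2·√34).
P = |-8|² / 68 = 64/68.

0.941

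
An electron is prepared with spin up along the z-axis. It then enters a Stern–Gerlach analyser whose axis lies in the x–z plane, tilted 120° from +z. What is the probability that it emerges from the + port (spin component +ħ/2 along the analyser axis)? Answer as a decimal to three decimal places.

For spin-½, the probability of finding spin-up along an axis at angle θ to the initial spin direction is cos²(θ/2); spin-down is sin²(θ/2).
θ = 120°, so P = cos²(60°) ≈ 0.250.

0.250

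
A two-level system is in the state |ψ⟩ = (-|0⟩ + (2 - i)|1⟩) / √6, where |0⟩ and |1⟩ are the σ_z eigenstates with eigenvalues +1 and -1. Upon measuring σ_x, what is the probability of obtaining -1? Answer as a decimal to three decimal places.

|-x⟩ = (|0⟩ - |1⟩)/√2, so ⟨-x|ψ⟩ = (-3 + i) / (√2·√6).
P = |-3 + i|² / 12 = 10/12.

0.833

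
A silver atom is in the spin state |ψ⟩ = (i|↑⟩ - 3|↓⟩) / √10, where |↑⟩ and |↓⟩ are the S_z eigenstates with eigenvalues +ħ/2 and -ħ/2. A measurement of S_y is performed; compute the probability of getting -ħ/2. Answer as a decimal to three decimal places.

|-y⟩ = (|↑⟩ - i|↓⟩)/√2, so ⟨-y|ψ⟩ = (-2i) / (√2·√10).
P = |-2i|² / 20 = 4/20.

0.200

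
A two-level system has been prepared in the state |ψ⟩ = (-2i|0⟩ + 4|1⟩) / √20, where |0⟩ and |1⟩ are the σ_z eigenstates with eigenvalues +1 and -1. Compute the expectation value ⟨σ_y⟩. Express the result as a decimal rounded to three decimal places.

0.800

⟨σ_y⟩ = 2 Im(a* b)/(|a|²+|b|²) with a = -2i, b = 4.
a* b = 8i, so ⟨σ_y⟩ = 16/20.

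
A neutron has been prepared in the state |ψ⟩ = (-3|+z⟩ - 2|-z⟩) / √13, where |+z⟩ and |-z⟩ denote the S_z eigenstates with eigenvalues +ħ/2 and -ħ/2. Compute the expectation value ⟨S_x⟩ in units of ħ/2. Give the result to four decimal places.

⟨σ_x⟩ = 2 Re(a* b)/(|a|²+|b|²) with a = -3, b = -2.
a* b = 6, so ⟨σ_x⟩ = 12/13.
⟨S_x⟩ = (ħ/2)·⟨σ_x⟩.

0.9231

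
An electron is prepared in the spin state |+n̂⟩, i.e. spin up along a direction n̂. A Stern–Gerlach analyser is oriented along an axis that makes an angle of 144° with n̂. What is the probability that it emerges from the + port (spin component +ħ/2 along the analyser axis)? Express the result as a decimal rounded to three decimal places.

0.095

For spin-½, the probability of finding spin-up along an axis at angle θ to the initial spin direction is cos²(θ/2); spin-down is sin²(θ/2).
θ = 144°, so P = cos²(72°) ≈ 0.095.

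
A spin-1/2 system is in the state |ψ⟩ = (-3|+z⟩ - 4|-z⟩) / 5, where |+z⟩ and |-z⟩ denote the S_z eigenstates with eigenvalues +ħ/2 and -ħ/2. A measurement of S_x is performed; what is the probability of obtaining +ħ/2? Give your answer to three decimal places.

0.980

|+x⟩ = (|+z⟩ + |-z⟩)/√2, so ⟨+x|ψ⟩ = (-7) / (√2·5).
P = |-7|² / 50 = 49/50.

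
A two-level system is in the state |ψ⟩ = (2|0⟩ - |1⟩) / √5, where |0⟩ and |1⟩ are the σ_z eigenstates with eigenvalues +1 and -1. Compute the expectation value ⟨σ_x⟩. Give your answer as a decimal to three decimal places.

-0.800

⟨σ_x⟩ = 2 Re(a* b)/(|a|²+|b|²) with a = 2, b = -1.
a* b = -2, so ⟨σ_x⟩ = -4/5.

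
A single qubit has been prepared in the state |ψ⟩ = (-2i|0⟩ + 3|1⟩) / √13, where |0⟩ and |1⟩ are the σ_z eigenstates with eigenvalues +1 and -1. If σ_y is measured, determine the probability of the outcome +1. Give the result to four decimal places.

|+y⟩ = (|0⟩ + i|1⟩)/√2, so ⟨+y|ψ⟩ = (-5i) / (√2·√13).
P = |-5i|² / 26 = 25/26.

0.9615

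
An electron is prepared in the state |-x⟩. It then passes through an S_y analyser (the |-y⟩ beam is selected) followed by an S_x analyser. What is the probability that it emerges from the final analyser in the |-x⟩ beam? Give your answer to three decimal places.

0.250

First analyser (S_y): from |-x⟩, P(|-y⟩) = 1/2.
After stage 1 the state is |-y⟩; P(|-x⟩) = |⟨-x|-y⟩|² = 1/2.
Joint probability = 1/2 × 1/2 = 0.250.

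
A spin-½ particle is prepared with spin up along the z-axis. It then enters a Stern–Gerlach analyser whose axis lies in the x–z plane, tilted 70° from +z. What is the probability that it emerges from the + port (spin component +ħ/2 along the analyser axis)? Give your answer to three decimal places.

0.671

For spin-½, the probability of finding spin-up along an axis at angle θ to the initial spin direction is cos²(θ/2); spin-down is sin²(θ/2).
θ = 70°, so P = cos²(35°) ≈ 0.671.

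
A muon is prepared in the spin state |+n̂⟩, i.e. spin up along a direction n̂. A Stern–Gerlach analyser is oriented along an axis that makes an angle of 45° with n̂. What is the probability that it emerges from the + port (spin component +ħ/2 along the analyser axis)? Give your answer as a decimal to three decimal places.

For spin-½, the probability of finding spin-up along an axis at angle θ to the initial spin direction is cos²(θ/2); spin-down is sin²(θ/2).
θ = 45°, so P = cos²(22.5°) ≈ 0.854.

0.854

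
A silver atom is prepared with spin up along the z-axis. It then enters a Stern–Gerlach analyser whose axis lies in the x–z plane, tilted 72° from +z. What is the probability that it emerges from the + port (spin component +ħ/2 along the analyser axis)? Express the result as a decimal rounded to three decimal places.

For spin-½, the probability of finding spin-up along an axis at angle θ to the initial spin direction is cos²(θ/2); spin-down is sin²(θ/2).
θ = 72°, so P = cos²(36°) ≈ 0.655.

0.655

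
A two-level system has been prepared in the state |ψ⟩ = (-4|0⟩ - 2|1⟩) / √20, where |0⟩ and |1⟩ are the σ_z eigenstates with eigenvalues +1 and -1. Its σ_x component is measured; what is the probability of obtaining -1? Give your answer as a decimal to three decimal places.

0.100

|-x⟩ = (|0⟩ - |1⟩)/√2, so ⟨-x|ψ⟩ = (-2) / (√2·√20).
P = |-2|² / 40 = 4/40.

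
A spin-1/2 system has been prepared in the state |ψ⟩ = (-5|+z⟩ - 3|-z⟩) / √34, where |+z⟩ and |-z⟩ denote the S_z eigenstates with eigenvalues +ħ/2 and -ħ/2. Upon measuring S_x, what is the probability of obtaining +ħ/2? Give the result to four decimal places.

0.9412

|+x⟩ = (|+z⟩ + |-z⟩)/√2, so ⟨+x|ψ⟩ = (-8) / (√2·√34).
P = |-8|² / 68 = 64/68.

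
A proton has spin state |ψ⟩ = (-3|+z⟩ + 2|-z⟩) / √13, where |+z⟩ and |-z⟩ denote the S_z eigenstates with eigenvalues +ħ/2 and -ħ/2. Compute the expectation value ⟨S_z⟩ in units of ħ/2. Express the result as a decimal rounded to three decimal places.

0.385

⟨σ_z⟩ = |a|² - |b|² divided by |a|²+|b|², with a, b the |+z⟩, |-z⟩ amplitudes.
= (9 - 4)/13 = 5/13.
⟨S_z⟩ = (ħ/2)·⟨σ_z⟩.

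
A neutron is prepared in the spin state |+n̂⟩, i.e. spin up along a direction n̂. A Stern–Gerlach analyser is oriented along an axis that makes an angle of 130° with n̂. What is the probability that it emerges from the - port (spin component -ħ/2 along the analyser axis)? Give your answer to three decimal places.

0.821

For spin-½, the probability of finding spin-up along an axis at angle θ to the initial spin direction is cos²(θ/2); spin-down is sin²(θ/2).
θ = 130°, so P = sin²(65°) ≈ 0.821.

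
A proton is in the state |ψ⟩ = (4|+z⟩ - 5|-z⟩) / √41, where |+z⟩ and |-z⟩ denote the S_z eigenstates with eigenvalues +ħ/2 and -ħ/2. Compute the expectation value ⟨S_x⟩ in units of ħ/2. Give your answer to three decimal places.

-0.976

⟨σ_x⟩ = 2 Re(a* b)/(|a|²+|b|²) with a = 4, b = -5.
a* b = -20, so ⟨σ_x⟩ = -40/41.
⟨S_x⟩ = (ħ/2)·⟨σ_x⟩.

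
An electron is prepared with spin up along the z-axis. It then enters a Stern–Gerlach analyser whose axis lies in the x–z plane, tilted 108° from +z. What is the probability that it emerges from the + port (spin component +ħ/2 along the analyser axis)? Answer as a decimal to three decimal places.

0.345

For spin-½, the probability of finding spin-up along an axis at angle θ to the initial spin direction is cos²(θ/2); spin-down is sin²(θ/2).
θ = 108°, so P = cos²(54°) ≈ 0.345.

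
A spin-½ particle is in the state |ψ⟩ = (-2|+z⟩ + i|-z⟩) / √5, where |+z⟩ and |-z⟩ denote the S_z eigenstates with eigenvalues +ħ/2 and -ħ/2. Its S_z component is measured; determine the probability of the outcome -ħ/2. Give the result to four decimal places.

0.2000

The -ħ/2 outcome corresponds to |-z⟩. Its amplitude in |ψ⟩ is i/√5.
P = |i|² / 5 = 1/5.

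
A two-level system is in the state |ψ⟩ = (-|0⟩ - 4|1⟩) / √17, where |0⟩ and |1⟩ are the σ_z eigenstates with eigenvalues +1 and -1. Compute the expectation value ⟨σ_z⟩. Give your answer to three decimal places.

-0.882

⟨σ_z⟩ = |a|² - |b|² divided by |a|²+|b|², with a, b the |0⟩, |1⟩ amplitudes.
= (1 - 16)/17 = -15/17.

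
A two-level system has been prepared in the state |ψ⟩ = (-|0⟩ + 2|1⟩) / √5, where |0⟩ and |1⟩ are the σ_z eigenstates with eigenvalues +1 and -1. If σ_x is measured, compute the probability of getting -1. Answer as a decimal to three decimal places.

|-x⟩ = (|0⟩ - |1⟩)/√2, so ⟨-x|ψ⟩ = (-3) / (√2·√5).
P = |-3|² / 10 = 9/10.

0.900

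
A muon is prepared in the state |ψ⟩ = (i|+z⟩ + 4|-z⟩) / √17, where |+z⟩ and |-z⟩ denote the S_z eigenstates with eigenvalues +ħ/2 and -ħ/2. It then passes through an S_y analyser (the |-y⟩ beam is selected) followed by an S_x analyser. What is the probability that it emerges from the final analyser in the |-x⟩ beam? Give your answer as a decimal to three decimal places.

0.368

First analyser (S_y): P(|-y⟩) = |⟨-y|ψ⟩|² = 25/34.
After stage 1 the state is |-y⟩; P(|-x⟩) = |⟨-x|-y⟩|² = 1/2.
Joint probability = 25/34 × 1/2 = 0.368.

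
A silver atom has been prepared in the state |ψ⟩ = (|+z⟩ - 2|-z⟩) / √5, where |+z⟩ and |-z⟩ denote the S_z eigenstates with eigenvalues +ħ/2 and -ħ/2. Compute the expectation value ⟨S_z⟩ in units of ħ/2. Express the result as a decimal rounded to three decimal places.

⟨σ_z⟩ = |a|² - |b|² divided by |a|²+|b|², with a, b the |+z⟩, |-z⟩ amplitudes.
= (1 - 4)/5 = -3/5.
⟨S_z⟩ = (ħ/2)·⟨σ_z⟩.

-0.600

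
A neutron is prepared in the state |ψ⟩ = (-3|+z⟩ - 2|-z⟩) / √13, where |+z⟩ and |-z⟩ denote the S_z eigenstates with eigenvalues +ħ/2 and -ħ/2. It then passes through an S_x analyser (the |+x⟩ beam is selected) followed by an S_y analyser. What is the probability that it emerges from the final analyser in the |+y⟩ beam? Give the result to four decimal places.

0.4808

First analyser (S_x): P(|+x⟩) = |⟨+x|ψ⟩|² = 25/26.
After stage 1 the state is |+x⟩; P(|+y⟩) = |⟨+y|+x⟩|² = 1/2.
Joint probability = 25/26 × 1/2 = 0.4808.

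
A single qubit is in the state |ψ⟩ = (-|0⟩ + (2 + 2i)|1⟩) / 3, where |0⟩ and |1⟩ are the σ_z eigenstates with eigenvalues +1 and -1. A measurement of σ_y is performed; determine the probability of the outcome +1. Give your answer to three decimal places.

|+y⟩ = (|0⟩ + i|1⟩)/√2, so ⟨+y|ψ⟩ = (1 - 2i) / (√2·3).
P = |1 - 2i|² / 18 = 5/18.

0.278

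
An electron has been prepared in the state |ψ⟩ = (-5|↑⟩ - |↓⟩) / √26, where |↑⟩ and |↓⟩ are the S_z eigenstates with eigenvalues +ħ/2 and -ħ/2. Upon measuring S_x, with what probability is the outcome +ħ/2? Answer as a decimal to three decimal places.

|+x⟩ = (|↑⟩ + |↓⟩)/√2, so ⟨+x|ψ⟩ = (-6) / (√2·√26).
P = |-6|² / 52 = 36/52.

0.692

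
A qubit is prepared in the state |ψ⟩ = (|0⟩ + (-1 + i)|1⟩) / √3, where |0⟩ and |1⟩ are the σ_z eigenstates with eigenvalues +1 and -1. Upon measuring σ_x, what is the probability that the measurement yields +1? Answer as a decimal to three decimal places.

|+x⟩ = (|0⟩ + |1⟩)/√2, so ⟨+x|ψ⟩ = (i) / (√2·√3).
P = |i|² / 6 = 1/6.

0.167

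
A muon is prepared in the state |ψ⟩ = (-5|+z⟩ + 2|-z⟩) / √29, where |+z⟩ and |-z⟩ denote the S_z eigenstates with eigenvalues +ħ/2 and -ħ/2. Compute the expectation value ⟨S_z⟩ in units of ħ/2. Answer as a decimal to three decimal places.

0.724

⟨σ_z⟩ = |a|² - |b|² divided by |a|²+|b|², with a, b the |+z⟩, |-z⟩ amplitudes.
= (25 - 4)/29 = 21/29.
⟨S_z⟩ = (ħ/2)·⟨σ_z⟩.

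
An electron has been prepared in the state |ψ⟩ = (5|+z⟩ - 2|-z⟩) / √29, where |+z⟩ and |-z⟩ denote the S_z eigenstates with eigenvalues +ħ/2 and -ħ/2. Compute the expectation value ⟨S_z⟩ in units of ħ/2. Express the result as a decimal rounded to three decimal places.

⟨σ_z⟩ = |a|² - |b|² divided by |a|²+|b|², with a, b the |+z⟩, |-z⟩ amplitudes.
= (25 - 4)/29 = 21/29.
⟨S_z⟩ = (ħ/2)·⟨σ_z⟩.

0.724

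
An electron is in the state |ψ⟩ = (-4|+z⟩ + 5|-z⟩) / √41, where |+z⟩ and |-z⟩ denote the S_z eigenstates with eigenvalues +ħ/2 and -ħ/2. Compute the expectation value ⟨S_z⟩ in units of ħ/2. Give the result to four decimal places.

-0.2195

⟨σ_z⟩ = |a|² - |b|² divided by |a|²+|b|², with a, b the |+z⟩, |-z⟩ amplitudes.
= (16 - 25)/41 = -9/41.
⟨S_z⟩ = (ħ/2)·⟨σ_z⟩.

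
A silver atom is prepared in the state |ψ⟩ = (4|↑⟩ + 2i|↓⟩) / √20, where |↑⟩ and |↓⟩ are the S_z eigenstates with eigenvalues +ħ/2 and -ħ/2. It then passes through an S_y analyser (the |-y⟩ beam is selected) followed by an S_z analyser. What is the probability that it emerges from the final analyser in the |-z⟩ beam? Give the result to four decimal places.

0.0500

First analyser (S_y): P(|-y⟩) = |⟨-y|ψ⟩|² = 4/40.
After stage 1 the state is |-y⟩; P(|-z⟩) = |⟨-z|-y⟩|² = 1/2.
Joint probability = 4/40 × 1/2 = 0.0500.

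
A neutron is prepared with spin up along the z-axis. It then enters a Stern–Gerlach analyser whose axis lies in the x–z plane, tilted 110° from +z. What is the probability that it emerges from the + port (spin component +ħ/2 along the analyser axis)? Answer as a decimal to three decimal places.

0.329

For spin-½, the probability of finding spin-up along an axis at angle θ to the initial spin direction is cos²(θ/2); spin-down is sin²(θ/2).
θ = 110°, so P = cos²(55°) ≈ 0.329.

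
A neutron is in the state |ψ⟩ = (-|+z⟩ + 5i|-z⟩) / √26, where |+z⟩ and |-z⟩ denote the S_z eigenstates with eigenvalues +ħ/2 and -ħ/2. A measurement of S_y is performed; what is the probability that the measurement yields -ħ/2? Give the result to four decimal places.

0.6923

|-y⟩ = (|+z⟩ - i|-z⟩)/√2, so ⟨-y|ψ⟩ = (-6) / (√2·√26).
P = |-6|² / 52 = 36/52.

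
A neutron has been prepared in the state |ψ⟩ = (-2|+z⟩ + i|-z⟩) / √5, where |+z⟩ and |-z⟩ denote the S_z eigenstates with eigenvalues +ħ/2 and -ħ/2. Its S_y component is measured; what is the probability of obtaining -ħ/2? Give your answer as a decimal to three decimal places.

|-y⟩ = (|+z⟩ - i|-z⟩)/√2, so ⟨-y|ψ⟩ = (-3) / (√2·√5).
P = |-3|² / 10 = 9/10.

0.900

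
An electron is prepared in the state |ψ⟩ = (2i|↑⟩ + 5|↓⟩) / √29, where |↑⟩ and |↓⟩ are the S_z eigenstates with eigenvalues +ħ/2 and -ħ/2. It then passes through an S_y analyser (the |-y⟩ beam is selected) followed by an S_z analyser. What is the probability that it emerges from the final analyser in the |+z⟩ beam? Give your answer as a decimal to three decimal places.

0.422

First analyser (S_y): P(|-y⟩) = |⟨-y|ψ⟩|² = 49/58.
After stage 1 the state is |-y⟩; P(|+z⟩) = |⟨+z|-y⟩|² = 1/2.
Joint probability = 49/58 × 1/2 = 0.422.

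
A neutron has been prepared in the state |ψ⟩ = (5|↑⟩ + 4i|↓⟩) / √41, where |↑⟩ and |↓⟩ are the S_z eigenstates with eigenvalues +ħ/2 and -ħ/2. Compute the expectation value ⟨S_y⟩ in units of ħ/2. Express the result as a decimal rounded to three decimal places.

0.976

⟨σ_y⟩ = 2 Im(a* b)/(|a|²+|b|²) with a = 5, b = 4i.
a* b = 20i, so ⟨σ_y⟩ = 40/41.
⟨S_y⟩ = (ħ/2)·⟨σ_y⟩.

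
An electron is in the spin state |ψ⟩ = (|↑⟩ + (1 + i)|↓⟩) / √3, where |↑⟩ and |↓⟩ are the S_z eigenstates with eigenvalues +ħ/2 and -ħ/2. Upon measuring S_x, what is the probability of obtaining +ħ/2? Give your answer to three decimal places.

0.833

|+x⟩ = (|↑⟩ + |↓⟩)/√2, so ⟨+x|ψ⟩ = (2 + i) / (√2·√3).
P = |2 + i|² / 6 = 5/6.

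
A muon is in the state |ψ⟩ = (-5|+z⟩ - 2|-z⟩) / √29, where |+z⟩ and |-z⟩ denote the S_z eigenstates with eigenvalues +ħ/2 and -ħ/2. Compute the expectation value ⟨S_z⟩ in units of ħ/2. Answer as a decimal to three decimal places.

⟨σ_z⟩ = |a|² - |b|² divided by |a|²+|b|², with a, b the |+z⟩, |-z⟩ amplitudes.
= (25 - 4)/29 = 21/29.
⟨S_z⟩ = (ħ/2)·⟨σ_z⟩.

0.724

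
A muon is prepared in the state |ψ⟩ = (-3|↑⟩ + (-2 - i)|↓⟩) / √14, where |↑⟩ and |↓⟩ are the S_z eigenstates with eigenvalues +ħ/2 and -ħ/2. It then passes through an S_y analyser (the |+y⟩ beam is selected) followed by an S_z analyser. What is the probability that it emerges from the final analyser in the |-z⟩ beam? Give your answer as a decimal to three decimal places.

0.357

First analyser (S_y): P(|+y⟩) = |⟨+y|ψ⟩|² = 20/28.
After stage 1 the state is |+y⟩; P(|-z⟩) = |⟨-z|+y⟩|² = 1/2.
Joint probability = 20/28 × 1/2 = 0.357.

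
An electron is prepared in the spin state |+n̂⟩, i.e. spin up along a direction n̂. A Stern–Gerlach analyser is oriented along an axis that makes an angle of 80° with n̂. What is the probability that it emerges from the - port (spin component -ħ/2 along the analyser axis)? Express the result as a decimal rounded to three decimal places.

For spin-½, the probability of finding spin-up along an axis at angle θ to the initial spin direction is cos²(θ/2); spin-down is sin²(θ/2).
θ = 80°, so P = sin²(40°) ≈ 0.413.

0.413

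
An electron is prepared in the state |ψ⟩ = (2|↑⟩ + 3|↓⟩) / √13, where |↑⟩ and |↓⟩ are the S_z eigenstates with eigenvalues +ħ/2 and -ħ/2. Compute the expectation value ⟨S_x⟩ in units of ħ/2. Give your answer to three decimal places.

⟨σ_x⟩ = 2 Re(a* b)/(|a|²+|b|²) with a = 2, b = 3.
a* b = 6, so ⟨σ_x⟩ = 12/13.
⟨S_x⟩ = (ħ/2)·⟨σ_x⟩.

0.923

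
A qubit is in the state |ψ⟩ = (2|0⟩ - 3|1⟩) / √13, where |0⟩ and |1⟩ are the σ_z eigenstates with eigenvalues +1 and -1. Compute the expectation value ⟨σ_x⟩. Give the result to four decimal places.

-0.9231

⟨σ_x⟩ = 2 Re(a* b)/(|a|²+|b|²) with a = 2, b = -3.
a* b = -6, so ⟨σ_x⟩ = -12/13.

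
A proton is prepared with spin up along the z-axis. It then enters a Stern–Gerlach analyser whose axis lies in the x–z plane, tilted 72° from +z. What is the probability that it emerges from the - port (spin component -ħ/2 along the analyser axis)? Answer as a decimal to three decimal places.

For spin-½, the probability of finding spin-up along an axis at angle θ to the initial spin direction is cos²(θ/2); spin-down is sin²(θ/2).
θ = 72°, so P = sin²(36°) ≈ 0.345.

0.345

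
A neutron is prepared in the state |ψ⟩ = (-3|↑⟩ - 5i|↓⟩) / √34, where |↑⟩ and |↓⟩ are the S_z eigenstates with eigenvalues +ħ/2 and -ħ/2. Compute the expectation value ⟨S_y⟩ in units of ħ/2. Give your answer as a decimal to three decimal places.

0.882

⟨σ_y⟩ = 2 Im(a* b)/(|a|²+|b|²) with a = -3, b = -5i.
a* b = 15i, so ⟨σ_y⟩ = 30/34.
⟨S_y⟩ = (ħ/2)·⟨σ_y⟩.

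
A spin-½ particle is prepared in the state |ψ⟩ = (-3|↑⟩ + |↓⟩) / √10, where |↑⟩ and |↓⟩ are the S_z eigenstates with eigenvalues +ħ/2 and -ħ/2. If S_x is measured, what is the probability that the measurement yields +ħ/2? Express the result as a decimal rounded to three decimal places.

|+x⟩ = (|↑⟩ + |↓⟩)/√2, so ⟨+x|ψ⟩ = (-2) / (√2·√10).
P = |-2|² / 20 = 4/20.

0.200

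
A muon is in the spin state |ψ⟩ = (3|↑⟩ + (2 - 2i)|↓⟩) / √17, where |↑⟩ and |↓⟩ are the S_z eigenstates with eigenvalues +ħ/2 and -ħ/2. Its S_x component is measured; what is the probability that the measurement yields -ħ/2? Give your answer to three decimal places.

0.147

|-x⟩ = (|↑⟩ - |↓⟩)/√2, so ⟨-x|ψ⟩ = (1 + 2i) / (√2·√17).
P = |1 + 2i|² / 34 = 5/34.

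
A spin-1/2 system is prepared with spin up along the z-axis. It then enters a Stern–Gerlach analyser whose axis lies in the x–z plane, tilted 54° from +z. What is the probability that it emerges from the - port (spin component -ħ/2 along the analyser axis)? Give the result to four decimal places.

For spin-½, the probability of finding spin-up along an axis at angle θ to the initial spin direction is cos²(θ/2); spin-down is sin²(θ/2).
θ = 54°, so P = sin²(27°) ≈ 0.2061.

0.2061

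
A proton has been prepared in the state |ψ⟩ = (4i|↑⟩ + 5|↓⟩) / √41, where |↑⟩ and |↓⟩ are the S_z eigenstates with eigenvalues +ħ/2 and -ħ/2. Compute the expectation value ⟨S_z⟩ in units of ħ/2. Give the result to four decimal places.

⟨σ_z⟩ = |a|² - |b|² divided by |a|²+|b|², with a, b the |↑⟩, |↓⟩ amplitudes.
= (16 - 25)/41 = -9/41.
⟨S_z⟩ = (ħ/2)·⟨σ_z⟩.

-0.2195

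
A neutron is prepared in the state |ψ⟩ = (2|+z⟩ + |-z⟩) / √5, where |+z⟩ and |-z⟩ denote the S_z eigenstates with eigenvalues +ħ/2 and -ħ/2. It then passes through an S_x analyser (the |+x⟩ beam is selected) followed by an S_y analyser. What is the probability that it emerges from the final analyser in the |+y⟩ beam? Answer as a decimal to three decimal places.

0.450

First analyser (S_x): P(|+x⟩) = |⟨+x|ψ⟩|² = 9/10.
After stage 1 the state is |+x⟩; P(|+y⟩) = |⟨+y|+x⟩|² = 1/2.
Joint probability = 9/10 × 1/2 = 0.450.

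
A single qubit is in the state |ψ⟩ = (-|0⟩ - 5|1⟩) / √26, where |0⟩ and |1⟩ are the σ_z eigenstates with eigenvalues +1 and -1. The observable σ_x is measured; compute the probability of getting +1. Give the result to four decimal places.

0.6923

|+x⟩ = (|0⟩ + |1⟩)/√2, so ⟨+x|ψ⟩ = (-6) / (√2·√26).
P = |-6|² / 52 = 36/52.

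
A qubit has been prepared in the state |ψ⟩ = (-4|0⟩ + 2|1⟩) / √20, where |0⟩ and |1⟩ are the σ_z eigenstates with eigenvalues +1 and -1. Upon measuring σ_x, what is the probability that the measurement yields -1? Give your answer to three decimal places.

|-x⟩ = (|0⟩ - |1⟩)/√2, so ⟨-x|ψ⟩ = (-6) / (√2·√20).
P = |-6|² / 40 = 36/40.

0.900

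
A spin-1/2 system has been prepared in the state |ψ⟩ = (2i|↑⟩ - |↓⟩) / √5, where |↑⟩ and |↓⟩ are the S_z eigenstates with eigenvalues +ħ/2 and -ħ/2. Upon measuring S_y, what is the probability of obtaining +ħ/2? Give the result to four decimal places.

|+y⟩ = (|↑⟩ + i|↓⟩)/√2, so ⟨+y|ψ⟩ = (3i) / (√2·√5).
P = |3i|² / 10 = 9/10.

0.9000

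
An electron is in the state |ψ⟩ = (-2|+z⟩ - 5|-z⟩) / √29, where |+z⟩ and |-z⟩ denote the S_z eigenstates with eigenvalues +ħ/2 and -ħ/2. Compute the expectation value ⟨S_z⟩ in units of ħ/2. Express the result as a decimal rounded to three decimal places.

⟨σ_z⟩ = |a|² - |b|² divided by |a|²+|b|², with a, b the |+z⟩, |-z⟩ amplitudes.
= (4 - 25)/29 = -21/29.
⟨S_z⟩ = (ħ/2)·⟨σ_z⟩.

-0.724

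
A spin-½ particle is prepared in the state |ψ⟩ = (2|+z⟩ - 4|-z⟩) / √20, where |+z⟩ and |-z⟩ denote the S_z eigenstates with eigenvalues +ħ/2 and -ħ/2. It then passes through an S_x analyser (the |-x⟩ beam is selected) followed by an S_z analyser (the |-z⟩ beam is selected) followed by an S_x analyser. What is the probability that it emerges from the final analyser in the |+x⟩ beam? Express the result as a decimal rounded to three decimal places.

First analyser (S_x): P(|-x⟩) = |⟨-x|ψ⟩|² = 36/40.
After stage 1 the state is |-x⟩; P(|-z⟩) = |⟨-z|-x⟩|² = 1/2.
After stage 2 the state is |-z⟩; P(|+x⟩) = |⟨+x|-z⟩|² = 1/2.
Joint probability = 36/40 × 1/2 × 1/2 = 0.225.

0.225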